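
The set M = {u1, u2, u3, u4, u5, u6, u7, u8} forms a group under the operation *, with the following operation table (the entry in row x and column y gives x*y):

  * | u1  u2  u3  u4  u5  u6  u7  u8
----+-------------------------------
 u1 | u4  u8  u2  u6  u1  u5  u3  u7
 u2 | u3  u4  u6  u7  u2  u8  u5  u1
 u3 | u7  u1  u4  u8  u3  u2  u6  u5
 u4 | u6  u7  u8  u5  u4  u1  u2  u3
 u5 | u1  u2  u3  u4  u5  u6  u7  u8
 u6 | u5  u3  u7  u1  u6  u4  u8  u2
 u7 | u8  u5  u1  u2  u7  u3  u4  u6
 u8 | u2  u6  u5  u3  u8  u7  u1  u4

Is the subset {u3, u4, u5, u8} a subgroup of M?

{u3, u4, u5, u8} contains the identity u5.
Checking products: every product of two elements of {u3, u4, u5, u8} (read from the table) lies in {u3, u4, u5, u8}, so the set is closed.
In a finite group, a nonempty closed subset is a subgroup. So {u3, u4, u5, u8} ≤ M.
(Structurally, M here is isomorphic to the quaternion group Q_8.)

Yes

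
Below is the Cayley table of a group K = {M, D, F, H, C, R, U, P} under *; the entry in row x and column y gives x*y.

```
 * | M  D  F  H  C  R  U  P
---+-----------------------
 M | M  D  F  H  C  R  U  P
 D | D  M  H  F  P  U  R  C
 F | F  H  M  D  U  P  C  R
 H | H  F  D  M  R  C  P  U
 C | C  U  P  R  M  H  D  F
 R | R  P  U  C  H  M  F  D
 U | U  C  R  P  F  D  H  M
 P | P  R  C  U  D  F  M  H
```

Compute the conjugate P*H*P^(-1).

The identity is M. In row P, the entry M sits in column U, so P^(-1) = U.
P*H = U
U*U = H

H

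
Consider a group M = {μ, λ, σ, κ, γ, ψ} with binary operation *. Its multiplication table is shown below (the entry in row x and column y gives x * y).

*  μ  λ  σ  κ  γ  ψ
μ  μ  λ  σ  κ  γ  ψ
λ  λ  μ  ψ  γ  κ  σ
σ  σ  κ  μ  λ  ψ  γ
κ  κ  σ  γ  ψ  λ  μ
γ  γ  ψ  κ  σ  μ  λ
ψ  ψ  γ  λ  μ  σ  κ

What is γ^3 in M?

γ^1 = γ
γ^2 = γ * γ = μ
γ^3 = μ * γ = γ
(Structurally, M here is isomorphic to the symmetric group S_3.)

γ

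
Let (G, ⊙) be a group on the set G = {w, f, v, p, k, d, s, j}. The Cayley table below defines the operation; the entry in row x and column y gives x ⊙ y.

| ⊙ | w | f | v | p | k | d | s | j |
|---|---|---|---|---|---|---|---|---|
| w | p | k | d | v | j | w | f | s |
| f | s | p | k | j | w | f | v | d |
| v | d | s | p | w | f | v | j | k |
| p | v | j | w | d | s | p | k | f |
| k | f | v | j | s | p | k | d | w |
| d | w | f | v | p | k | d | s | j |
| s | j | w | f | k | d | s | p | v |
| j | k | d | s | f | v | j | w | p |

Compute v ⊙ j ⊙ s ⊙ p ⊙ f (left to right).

v ⊙ j = k
k ⊙ s = d
d ⊙ p = p
p ⊙ f = j
(Structurally, G here is isomorphic to the quaternion group Q_8.)

j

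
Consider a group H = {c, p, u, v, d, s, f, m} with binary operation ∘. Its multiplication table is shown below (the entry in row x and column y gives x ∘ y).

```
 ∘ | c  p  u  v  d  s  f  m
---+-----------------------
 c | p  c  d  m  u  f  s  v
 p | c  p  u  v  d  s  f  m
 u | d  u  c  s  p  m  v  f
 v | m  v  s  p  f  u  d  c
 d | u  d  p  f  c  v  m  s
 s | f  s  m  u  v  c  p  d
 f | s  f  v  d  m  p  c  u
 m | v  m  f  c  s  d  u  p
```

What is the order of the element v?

2

The identity element is p (its row matches the header).
v^1 = v
v^2 = v ∘ v = p
The first power of v equal to the identity is v^2, so ord(v) = 2.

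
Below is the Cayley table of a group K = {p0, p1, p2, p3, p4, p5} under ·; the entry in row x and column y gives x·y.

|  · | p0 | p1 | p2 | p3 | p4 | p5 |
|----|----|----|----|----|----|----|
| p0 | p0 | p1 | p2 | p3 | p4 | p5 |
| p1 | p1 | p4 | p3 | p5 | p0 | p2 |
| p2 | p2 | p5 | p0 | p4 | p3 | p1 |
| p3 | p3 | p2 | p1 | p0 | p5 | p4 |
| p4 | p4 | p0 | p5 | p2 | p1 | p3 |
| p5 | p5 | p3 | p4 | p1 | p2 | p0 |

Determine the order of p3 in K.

The identity element is p0 (its row matches the header).
p3^1 = p3
p3^2 = p3·p3 = p0
The first power of p3 equal to the identity is p3^2, so ord(p3) = 2.

2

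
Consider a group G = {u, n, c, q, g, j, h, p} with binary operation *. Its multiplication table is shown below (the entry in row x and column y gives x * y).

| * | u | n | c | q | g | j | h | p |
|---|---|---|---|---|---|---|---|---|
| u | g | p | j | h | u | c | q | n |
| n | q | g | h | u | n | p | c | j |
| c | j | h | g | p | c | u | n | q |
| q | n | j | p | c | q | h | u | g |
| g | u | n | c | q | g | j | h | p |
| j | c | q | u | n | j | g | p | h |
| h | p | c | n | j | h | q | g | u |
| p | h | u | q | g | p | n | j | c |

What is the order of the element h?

2

The identity element is g (its row matches the header).
h^1 = h
h^2 = h * h = g
The first power of h equal to the identity is h^2, so ord(h) = 2.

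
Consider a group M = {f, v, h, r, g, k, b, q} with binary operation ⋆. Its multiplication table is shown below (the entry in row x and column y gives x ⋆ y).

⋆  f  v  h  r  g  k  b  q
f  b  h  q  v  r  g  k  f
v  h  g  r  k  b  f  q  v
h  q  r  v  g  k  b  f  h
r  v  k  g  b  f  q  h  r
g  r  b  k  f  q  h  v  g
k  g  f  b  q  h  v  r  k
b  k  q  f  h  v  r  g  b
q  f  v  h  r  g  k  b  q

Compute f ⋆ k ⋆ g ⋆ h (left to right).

f ⋆ k = g
g ⋆ g = q
q ⋆ h = h

h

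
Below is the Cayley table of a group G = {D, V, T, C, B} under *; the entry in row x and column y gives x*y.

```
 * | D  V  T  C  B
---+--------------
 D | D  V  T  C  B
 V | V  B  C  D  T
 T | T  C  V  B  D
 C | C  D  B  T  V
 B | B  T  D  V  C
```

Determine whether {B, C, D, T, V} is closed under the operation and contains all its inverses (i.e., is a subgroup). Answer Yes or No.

Yes

{B, C, D, T, V} contains the identity D.
Checking products: every product of two elements of {B, C, D, T, V} (read from the table) lies in {B, C, D, T, V}, so the set is closed.
In a finite group, a nonempty closed subset is a subgroup. So {B, C, D, T, V} ≤ G.
(Structurally, G here is isomorphic to the cyclic group Z_5.)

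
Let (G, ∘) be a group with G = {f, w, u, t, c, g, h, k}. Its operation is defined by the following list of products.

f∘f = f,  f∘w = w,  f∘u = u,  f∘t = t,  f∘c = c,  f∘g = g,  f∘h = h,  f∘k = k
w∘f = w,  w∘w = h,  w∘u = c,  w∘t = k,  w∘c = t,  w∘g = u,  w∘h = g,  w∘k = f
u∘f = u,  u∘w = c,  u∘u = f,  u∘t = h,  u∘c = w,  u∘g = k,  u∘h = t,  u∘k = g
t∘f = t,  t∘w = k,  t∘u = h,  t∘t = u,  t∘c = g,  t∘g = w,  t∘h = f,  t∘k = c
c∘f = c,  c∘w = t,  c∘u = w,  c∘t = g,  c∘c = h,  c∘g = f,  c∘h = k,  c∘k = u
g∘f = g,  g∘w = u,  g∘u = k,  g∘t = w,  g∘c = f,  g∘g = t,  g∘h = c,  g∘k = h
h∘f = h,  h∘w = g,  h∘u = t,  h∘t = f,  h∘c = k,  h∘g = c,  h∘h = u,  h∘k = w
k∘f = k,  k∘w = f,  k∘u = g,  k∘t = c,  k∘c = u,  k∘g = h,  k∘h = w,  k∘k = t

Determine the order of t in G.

The identity element is f (its row matches the header).
t^1 = t
t^2 = t ∘ t = u
t^3 = u ∘ t = h
t^4 = h ∘ t = f
The first power of t equal to the identity is t^4, so ord(t) = 4.

4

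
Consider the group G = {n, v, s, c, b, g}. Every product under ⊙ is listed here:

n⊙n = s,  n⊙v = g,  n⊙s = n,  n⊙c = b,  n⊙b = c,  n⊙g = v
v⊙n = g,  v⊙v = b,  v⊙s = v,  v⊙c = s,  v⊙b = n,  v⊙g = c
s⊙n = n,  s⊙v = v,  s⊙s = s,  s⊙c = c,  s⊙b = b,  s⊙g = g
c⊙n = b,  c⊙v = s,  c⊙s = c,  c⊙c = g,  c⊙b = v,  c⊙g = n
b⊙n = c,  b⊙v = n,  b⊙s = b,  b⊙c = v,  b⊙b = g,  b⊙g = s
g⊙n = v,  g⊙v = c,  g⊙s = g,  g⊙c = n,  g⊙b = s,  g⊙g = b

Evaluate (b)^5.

b^1 = b
b^2 = b ⊙ b = g
b^3 = g ⊙ b = s
b^4 = s ⊙ b = b
b^5 = b ⊙ b = g
(Structurally, G here is isomorphic to the cyclic group Z_6.)

g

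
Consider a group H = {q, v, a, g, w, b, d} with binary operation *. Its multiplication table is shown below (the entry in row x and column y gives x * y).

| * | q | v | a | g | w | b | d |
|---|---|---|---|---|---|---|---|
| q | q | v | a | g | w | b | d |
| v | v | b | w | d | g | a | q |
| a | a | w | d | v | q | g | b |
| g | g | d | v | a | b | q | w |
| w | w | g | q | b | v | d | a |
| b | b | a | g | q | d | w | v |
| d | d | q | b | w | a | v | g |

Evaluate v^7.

v^1 = v
v^2 = v * v = b
v^3 = b * v = a
v^4 = a * v = w
v^5 = w * v = g
v^6 = g * v = d
v^7 = d * v = q

q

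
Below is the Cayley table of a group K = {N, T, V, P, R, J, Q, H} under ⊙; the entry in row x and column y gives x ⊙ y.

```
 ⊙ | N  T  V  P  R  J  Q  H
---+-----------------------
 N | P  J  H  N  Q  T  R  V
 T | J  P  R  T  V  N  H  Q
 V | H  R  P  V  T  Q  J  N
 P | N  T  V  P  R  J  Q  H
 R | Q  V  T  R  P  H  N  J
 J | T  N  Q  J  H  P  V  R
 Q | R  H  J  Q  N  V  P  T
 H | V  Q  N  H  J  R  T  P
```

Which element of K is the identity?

The identity e satisfies e ⊙ x = x for all x, so its row in the table reproduces the column headers.
Row P reads: N, T, V, P, R, J, Q, H — exactly the header order. So P is the identity.

P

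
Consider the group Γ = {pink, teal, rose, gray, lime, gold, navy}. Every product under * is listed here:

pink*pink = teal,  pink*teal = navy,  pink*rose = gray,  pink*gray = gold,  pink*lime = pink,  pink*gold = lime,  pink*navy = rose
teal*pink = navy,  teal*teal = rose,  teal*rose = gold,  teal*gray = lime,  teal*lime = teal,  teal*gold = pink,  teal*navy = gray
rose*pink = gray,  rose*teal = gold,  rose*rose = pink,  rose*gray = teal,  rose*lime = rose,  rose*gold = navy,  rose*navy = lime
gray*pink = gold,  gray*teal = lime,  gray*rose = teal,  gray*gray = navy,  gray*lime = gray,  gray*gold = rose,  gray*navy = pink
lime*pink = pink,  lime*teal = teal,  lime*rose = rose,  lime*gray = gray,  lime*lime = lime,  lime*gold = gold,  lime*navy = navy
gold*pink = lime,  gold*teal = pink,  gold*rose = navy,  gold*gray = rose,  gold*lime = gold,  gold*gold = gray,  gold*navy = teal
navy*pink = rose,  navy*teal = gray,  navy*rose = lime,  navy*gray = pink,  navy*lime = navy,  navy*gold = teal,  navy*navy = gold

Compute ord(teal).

7

The identity element is lime (its row matches the header).
teal^1 = teal
teal^2 = teal * teal = rose
teal^3 = rose * teal = gold
teal^4 = gold * teal = pink
teal^5 = pink * teal = navy
teal^6 = navy * teal = gray
teal^7 = gray * teal = lime
The first power of teal equal to the identity is teal^7, so ord(teal) = 7.
(Structurally, Γ here is isomorphic to the cyclic group Z_7.)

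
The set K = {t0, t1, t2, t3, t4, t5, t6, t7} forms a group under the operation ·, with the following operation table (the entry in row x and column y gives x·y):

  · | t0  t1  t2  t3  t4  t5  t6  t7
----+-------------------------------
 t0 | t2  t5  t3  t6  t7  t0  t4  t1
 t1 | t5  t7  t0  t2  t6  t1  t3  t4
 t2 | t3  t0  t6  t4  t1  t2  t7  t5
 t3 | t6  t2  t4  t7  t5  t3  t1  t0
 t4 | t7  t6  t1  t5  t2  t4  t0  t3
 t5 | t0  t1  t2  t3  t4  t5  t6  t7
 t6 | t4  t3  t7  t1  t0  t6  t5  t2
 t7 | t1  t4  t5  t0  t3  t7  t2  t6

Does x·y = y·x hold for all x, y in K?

Yes

Check whether the table is symmetric across its main diagonal.
Every entry (row x, col y) equals the entry (row y, col x), so K is abelian.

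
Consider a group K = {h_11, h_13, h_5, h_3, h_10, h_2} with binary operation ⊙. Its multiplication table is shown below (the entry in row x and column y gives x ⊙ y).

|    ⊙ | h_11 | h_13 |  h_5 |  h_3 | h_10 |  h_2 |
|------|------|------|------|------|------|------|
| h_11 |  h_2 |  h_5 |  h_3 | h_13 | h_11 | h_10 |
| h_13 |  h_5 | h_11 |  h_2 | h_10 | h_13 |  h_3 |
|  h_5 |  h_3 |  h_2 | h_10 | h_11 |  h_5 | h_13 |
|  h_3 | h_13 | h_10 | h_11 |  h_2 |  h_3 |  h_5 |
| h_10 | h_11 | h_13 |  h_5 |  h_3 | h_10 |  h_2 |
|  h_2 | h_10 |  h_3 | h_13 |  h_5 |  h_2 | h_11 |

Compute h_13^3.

h_5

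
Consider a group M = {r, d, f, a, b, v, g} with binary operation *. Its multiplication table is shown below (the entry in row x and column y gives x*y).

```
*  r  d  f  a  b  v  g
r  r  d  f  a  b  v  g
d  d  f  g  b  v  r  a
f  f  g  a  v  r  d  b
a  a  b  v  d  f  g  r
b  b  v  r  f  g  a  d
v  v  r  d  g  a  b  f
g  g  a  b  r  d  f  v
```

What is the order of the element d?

7

The identity element is r (its row matches the header).
d^1 = d
d^2 = d*d = f
d^3 = f*d = g
d^4 = g*d = a
d^5 = a*d = b
d^6 = b*d = v
d^7 = v*d = r
The first power of d equal to the identity is d^7, so ord(d) = 7.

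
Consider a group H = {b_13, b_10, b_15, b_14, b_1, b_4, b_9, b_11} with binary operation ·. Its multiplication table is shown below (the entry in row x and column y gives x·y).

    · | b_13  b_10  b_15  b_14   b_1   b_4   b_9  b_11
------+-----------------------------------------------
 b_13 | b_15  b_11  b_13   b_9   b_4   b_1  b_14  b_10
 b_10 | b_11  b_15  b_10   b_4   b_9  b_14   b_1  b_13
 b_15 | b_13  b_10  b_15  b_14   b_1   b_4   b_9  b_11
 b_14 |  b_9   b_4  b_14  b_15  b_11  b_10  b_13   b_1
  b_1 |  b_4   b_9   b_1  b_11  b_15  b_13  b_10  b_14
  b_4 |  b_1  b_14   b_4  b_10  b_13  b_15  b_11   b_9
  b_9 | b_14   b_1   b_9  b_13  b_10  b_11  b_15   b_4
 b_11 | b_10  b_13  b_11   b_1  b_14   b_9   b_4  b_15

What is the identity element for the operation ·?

The identity e satisfies e·x = x for all x, so its row in the table reproduces the column headers.
Row b_15 reads: b_13, b_10, b_15, b_14, b_1, b_4, b_9, b_11 — exactly the header order. So b_15 is the identity.

b_15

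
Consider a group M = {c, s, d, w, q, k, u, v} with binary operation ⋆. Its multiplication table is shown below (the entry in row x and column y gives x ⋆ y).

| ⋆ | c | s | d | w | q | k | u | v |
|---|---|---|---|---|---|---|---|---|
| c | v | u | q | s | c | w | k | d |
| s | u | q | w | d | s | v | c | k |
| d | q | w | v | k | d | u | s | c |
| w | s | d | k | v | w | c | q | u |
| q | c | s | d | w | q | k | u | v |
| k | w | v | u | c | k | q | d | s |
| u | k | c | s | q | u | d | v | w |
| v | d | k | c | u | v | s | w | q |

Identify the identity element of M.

q

The identity e satisfies e ⋆ x = x for all x, so its row in the table reproduces the column headers.
Row q reads: c, s, d, w, q, k, u, v — exactly the header order. So q is the identity.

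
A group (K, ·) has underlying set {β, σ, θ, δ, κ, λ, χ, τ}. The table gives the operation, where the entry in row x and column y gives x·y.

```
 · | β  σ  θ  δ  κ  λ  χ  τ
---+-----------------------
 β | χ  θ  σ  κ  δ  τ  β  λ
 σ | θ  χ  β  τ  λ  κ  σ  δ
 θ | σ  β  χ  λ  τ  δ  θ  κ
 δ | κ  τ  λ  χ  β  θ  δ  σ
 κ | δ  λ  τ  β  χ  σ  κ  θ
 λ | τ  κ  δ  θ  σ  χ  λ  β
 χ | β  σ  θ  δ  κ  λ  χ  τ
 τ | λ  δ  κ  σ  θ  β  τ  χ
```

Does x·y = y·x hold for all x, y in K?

Yes

Check whether the table is symmetric across its main diagonal.
Every entry (row x, col y) equals the entry (row y, col x), so K is abelian.
(In fact K ≅ the elementary abelian group (Z_2)^3.)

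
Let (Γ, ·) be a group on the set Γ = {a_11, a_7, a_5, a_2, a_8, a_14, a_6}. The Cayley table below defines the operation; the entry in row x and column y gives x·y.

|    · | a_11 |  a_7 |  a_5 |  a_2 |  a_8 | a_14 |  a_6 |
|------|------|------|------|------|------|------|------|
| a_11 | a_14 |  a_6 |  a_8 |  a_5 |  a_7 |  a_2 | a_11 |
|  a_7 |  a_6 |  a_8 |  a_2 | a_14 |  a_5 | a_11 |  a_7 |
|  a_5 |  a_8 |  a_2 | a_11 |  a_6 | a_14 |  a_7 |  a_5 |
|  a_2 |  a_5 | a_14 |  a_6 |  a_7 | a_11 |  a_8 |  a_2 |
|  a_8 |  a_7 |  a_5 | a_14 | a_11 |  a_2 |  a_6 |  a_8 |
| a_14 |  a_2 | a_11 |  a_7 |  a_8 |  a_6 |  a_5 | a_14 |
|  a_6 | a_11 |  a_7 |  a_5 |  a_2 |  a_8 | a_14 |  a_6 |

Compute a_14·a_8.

a_6

Read row a_14, column a_8: a_14·a_8 = a_6.
(Structurally, Γ here is isomorphic to the cyclic group Z_7.)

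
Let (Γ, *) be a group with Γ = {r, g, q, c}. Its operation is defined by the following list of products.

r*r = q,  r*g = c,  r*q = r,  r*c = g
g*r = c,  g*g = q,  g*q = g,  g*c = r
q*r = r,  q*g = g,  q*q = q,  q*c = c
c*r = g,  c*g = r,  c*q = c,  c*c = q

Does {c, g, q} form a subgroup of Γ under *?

No

g * c = r, which is not in {c, g, q}.
The subset is not closed under *, so it is not a subgroup.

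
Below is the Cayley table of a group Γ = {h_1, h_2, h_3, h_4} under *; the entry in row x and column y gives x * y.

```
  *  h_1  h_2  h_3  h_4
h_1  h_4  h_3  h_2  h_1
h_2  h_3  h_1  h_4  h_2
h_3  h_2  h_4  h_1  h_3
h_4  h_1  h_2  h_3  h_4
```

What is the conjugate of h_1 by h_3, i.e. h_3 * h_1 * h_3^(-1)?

h_1

The identity is h_4. In row h_3, the entry h_4 sits in column h_2, so h_3^(-1) = h_2.
h_3 * h_1 = h_2
h_2 * h_2 = h_1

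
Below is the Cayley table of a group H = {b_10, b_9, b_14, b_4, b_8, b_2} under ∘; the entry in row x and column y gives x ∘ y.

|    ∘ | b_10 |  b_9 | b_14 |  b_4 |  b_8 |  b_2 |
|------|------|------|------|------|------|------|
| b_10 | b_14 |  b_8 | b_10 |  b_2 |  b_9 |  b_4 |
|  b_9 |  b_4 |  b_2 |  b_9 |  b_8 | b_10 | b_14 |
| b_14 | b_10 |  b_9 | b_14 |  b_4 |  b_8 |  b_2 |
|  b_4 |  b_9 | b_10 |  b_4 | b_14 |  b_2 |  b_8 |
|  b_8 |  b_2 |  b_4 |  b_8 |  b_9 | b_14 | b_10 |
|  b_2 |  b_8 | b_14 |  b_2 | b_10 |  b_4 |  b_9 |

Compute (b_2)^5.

b_2^1 = b_2
b_2^2 = b_2 ∘ b_2 = b_9
b_2^3 = b_9 ∘ b_2 = b_14
b_2^4 = b_14 ∘ b_2 = b_2
b_2^5 = b_2 ∘ b_2 = b_9

b_9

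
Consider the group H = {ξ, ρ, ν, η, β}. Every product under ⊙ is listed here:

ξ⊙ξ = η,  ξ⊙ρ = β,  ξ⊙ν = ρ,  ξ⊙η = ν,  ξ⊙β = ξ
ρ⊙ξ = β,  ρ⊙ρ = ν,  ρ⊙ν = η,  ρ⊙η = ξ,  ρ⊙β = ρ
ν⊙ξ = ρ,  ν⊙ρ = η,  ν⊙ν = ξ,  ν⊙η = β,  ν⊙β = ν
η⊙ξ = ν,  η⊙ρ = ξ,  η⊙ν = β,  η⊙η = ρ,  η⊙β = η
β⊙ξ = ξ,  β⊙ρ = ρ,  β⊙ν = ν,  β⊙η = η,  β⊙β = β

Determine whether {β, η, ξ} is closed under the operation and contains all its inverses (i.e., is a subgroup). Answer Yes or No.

ξ ⊙ η = ν, which is not in {β, η, ξ}.
The subset is not closed under ⊙, so it is not a subgroup.
(Structurally, H here is isomorphic to the cyclic group Z_5.)

No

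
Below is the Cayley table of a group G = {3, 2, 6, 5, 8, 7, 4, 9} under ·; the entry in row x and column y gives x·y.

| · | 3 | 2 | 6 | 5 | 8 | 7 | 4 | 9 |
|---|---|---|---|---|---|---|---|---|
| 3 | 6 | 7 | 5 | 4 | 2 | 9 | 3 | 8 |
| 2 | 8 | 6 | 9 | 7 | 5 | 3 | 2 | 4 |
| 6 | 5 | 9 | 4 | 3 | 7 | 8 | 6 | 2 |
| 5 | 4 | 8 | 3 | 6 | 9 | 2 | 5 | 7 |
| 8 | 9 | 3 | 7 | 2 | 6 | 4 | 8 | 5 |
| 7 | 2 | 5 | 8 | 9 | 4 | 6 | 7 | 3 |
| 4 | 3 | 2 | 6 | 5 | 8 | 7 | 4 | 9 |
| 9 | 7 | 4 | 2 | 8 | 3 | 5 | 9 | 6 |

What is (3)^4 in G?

3^1 = 3
3^2 = 3·3 = 6
3^3 = 6·3 = 5
3^4 = 5·3 = 4

4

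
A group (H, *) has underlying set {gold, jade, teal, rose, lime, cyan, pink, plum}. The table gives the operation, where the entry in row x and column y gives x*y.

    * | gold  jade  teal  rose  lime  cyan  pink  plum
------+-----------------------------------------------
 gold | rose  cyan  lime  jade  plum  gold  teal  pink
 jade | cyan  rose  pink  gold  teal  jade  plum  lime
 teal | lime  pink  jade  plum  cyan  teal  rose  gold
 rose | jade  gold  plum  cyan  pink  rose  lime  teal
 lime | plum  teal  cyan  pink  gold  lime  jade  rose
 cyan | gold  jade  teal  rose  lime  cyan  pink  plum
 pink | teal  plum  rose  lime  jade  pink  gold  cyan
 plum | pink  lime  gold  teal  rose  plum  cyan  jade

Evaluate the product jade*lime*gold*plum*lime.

jade*lime = teal
teal*gold = lime
lime*plum = rose
rose*lime = pink

pink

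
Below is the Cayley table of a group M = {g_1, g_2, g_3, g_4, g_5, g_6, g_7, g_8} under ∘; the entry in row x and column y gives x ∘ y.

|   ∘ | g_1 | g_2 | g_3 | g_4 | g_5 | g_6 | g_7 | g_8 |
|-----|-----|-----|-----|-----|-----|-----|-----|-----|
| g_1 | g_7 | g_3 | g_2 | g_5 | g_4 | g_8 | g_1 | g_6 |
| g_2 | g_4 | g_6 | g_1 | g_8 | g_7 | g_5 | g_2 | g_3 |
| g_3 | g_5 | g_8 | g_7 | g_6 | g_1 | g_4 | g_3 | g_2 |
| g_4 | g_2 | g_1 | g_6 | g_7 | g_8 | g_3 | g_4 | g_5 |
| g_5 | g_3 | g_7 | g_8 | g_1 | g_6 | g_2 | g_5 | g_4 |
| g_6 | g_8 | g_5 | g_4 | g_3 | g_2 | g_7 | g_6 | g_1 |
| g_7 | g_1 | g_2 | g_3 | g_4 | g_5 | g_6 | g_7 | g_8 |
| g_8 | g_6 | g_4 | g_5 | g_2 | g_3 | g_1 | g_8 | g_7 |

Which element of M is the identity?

The identity e satisfies e ∘ x = x for all x, so its row in the table reproduces the column headers.
Row g_7 reads: g_1, g_2, g_3, g_4, g_5, g_6, g_7, g_8 — exactly the header order. So g_7 is the identity.
(Structurally, M here is isomorphic to the dihedral group D_4.)

g_7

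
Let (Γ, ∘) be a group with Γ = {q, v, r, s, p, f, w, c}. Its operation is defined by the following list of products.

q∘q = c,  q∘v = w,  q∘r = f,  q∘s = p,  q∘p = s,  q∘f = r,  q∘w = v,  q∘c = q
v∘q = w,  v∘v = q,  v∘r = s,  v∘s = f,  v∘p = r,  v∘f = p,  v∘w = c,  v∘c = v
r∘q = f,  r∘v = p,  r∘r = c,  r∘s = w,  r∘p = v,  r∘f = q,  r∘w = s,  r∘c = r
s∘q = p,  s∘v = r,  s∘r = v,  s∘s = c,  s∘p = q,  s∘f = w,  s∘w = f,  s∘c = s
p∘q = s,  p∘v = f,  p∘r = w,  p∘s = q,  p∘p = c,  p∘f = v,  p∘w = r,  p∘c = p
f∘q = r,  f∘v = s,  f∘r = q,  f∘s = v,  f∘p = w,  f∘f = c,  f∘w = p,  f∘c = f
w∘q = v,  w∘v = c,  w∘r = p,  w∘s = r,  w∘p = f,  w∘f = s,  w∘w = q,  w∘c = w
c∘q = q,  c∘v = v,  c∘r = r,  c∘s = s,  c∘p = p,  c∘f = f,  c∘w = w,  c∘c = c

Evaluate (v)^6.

q

v^1 = v
v^2 = v ∘ v = q
v^3 = q ∘ v = w
v^4 = w ∘ v = c
v^5 = c ∘ v = v
v^6 = v ∘ v = q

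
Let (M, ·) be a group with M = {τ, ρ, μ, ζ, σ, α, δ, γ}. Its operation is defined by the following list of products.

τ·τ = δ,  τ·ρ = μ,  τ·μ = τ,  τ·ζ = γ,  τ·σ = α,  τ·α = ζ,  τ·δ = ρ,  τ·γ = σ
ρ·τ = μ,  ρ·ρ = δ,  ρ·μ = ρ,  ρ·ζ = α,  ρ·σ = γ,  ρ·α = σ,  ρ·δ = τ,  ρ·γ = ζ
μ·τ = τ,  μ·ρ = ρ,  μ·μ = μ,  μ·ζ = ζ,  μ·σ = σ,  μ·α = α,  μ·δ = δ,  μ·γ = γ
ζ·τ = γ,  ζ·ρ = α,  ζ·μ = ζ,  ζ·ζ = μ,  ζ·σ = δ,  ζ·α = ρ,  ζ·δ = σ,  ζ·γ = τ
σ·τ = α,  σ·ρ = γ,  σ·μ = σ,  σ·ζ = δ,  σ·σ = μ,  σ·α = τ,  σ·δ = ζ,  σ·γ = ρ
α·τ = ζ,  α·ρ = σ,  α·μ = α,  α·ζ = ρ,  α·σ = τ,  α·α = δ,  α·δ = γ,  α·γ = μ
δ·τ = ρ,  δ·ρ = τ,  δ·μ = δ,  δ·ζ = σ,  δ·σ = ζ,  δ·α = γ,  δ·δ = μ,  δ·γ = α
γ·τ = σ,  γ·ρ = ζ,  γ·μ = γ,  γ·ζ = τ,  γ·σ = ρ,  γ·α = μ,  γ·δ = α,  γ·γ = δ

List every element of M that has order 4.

Identity is μ. Compute the order of each non-identity element by repeated multiplication:
  τ: τ → δ → ρ → μ  (order 4)
  ρ: ρ → δ → τ → μ  (order 4)
  ζ: ζ → μ  (order 2)
  σ: σ → μ  (order 2)
  α: α → δ → γ → μ  (order 4)
  δ: δ → μ  (order 2)
  γ: γ → δ → α → μ  (order 4)
Elements of order 4: {α, γ, ρ, τ}.

{α, γ, ρ, τ}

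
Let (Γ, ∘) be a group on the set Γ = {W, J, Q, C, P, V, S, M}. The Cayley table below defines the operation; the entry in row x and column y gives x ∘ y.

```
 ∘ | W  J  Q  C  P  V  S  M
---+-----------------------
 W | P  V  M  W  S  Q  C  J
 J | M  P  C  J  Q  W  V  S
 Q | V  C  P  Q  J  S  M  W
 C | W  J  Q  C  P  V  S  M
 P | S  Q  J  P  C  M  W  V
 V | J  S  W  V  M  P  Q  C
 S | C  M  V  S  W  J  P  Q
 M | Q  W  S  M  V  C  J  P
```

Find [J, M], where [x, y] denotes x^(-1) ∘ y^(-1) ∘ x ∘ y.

Identity is C; from the table J^(-1) = Q and M^(-1) = V.
Q ∘ V = S
S ∘ J = M
M ∘ M = P

P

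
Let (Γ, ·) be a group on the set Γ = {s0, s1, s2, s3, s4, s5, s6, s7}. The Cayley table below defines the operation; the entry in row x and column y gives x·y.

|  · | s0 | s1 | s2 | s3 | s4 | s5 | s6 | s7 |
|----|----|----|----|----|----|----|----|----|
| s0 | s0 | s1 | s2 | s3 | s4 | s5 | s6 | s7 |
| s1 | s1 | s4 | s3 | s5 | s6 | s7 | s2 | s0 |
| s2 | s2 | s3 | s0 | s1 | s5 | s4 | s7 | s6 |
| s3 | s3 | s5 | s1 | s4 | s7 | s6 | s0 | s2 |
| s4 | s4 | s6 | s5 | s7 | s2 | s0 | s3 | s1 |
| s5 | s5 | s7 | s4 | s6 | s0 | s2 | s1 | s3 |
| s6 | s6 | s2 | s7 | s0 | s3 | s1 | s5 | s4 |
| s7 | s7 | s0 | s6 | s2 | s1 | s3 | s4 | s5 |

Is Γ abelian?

Yes

Check whether the table is symmetric across its main diagonal.
Every entry (row x, col y) equals the entry (row y, col x), so Γ is abelian.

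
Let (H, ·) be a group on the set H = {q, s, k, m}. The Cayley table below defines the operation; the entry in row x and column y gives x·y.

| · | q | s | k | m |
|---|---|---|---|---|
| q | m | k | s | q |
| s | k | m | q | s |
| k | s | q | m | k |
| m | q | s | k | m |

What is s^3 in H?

s

s^1 = s
s^2 = s·s = m
s^3 = m·s = s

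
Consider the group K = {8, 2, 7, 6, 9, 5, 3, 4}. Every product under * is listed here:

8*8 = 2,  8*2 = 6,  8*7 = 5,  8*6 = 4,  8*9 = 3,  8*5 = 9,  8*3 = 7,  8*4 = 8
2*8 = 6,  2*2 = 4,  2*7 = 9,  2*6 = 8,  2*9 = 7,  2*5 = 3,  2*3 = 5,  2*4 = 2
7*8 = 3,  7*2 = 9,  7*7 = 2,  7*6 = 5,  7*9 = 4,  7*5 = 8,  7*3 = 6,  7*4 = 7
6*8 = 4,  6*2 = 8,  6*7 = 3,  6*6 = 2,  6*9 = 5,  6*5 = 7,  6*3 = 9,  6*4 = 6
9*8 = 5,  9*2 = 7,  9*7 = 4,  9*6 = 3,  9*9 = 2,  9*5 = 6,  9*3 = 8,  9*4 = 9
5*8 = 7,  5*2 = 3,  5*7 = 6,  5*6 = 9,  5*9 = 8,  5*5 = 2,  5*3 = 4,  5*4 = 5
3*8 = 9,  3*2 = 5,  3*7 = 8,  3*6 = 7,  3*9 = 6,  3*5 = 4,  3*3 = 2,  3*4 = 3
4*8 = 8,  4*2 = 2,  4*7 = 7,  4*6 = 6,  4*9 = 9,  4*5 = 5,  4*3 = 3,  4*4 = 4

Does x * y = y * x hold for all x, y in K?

No

6 * 5 = 7 but 5 * 6 = 9.
Since 6 and 5 do not commute, K is not abelian.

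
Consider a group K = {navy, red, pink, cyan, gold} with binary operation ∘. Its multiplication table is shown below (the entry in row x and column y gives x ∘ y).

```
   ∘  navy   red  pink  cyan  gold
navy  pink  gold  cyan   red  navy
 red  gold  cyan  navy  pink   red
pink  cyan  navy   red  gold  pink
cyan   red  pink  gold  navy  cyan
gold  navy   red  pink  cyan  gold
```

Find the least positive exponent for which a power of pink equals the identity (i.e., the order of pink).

5

The identity element is gold (its row matches the header).
pink^1 = pink
pink^2 = pink ∘ pink = red
pink^3 = red ∘ pink = navy
pink^4 = navy ∘ pink = cyan
pink^5 = cyan ∘ pink = gold
The first power of pink equal to the identity is pink^5, so ord(pink) = 5.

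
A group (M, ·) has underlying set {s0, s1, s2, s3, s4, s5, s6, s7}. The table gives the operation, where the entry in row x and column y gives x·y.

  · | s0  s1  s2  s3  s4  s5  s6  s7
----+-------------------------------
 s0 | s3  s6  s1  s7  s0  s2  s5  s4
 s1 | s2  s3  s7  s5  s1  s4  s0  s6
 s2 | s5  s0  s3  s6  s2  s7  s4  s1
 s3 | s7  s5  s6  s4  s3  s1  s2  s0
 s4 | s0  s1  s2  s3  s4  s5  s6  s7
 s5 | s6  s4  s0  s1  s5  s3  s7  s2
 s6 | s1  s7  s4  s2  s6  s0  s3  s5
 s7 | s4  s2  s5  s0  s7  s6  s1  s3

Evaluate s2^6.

s3

s2^1 = s2
s2^2 = s2·s2 = s3
s2^3 = s3·s2 = s6
s2^4 = s6·s2 = s4
s2^5 = s4·s2 = s2
s2^6 = s2·s2 = s3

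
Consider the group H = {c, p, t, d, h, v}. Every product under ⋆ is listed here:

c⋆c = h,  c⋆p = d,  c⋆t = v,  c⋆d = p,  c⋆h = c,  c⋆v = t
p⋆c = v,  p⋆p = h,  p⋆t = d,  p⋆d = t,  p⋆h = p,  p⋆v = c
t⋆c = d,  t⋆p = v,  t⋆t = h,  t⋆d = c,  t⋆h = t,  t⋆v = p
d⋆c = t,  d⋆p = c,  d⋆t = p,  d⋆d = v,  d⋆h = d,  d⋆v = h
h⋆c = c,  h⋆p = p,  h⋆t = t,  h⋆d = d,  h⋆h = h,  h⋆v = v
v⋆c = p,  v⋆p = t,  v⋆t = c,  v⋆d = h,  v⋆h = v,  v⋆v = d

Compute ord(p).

The identity element is h (its row matches the header).
p^1 = p
p^2 = p ⋆ p = h
The first power of p equal to the identity is p^2, so ord(p) = 2.
(Structurally, H here is isomorphic to the symmetric group S_3.)

2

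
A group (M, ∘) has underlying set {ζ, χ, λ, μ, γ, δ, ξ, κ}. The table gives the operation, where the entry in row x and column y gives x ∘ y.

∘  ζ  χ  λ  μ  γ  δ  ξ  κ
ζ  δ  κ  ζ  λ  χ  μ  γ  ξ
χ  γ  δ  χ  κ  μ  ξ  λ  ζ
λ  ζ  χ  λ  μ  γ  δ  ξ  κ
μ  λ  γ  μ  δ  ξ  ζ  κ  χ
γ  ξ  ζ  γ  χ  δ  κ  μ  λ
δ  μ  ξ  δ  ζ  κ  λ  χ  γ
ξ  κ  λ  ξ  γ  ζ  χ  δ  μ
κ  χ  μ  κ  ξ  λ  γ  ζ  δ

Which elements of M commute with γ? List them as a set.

Compare row γ with column γ entry by entry.
δ ∘ γ = κ = γ ∘ δ, so δ commutes with γ.
χ ∘ γ = μ but γ ∘ χ = ζ, so χ does not.
Collecting the elements that commute with γ: C(γ) = {γ, δ, κ, λ}.

{γ, δ, κ, λ}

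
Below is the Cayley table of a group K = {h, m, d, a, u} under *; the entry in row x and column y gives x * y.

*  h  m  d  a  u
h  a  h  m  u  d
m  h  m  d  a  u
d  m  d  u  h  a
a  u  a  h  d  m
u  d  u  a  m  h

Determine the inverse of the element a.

u

First locate the identity: row m matches the header, so m is the identity.
Scan row a for m: a * u = m. Hence a^(-1) = u.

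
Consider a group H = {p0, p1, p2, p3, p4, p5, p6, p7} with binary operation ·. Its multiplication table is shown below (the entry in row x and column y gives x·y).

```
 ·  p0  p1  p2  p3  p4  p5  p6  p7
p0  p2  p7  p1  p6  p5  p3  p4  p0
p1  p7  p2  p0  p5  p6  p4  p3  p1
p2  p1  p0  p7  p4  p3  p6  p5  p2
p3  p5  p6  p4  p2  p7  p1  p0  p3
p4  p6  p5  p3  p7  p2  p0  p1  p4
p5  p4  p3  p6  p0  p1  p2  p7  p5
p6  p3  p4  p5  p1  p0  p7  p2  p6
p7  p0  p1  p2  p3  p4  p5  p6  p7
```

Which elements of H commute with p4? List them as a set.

Compare row p4 with column p4 entry by entry.
p2·p4 = p3 = p4·p2, so p2 commutes with p4.
p6·p4 = p0 but p4·p6 = p1, so p6 does not.
Collecting the elements that commute with p4: C(p4) = {p2, p3, p4, p7}.

{p2, p3, p4, p7}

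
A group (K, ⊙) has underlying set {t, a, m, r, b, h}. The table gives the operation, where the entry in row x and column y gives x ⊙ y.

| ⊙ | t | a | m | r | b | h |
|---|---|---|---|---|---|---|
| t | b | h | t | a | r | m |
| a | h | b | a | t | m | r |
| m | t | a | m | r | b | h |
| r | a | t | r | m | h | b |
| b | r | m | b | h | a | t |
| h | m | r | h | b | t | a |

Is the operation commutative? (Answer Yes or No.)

Check whether the table is symmetric across its main diagonal.
Every entry (row x, col y) equals the entry (row y, col x), so K is abelian.
(In fact K ≅ the cyclic group Z_6.)

Yes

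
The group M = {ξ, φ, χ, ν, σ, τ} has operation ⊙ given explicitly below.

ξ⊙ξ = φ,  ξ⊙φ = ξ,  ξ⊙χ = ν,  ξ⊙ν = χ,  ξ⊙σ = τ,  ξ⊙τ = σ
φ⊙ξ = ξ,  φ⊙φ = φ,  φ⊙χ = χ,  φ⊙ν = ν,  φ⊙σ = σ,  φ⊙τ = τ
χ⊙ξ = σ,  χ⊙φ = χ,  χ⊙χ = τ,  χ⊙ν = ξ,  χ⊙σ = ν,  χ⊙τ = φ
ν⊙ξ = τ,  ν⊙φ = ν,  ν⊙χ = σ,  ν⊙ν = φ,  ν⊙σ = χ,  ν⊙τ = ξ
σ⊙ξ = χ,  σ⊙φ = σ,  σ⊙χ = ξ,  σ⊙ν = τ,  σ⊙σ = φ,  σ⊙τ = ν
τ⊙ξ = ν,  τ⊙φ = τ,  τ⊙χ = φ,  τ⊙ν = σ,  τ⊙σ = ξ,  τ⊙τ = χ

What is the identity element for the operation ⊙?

The identity e satisfies e ⊙ x = x for all x, so its row in the table reproduces the column headers.
Row φ reads: ξ, φ, χ, ν, σ, τ — exactly the header order. So φ is the identity.

φ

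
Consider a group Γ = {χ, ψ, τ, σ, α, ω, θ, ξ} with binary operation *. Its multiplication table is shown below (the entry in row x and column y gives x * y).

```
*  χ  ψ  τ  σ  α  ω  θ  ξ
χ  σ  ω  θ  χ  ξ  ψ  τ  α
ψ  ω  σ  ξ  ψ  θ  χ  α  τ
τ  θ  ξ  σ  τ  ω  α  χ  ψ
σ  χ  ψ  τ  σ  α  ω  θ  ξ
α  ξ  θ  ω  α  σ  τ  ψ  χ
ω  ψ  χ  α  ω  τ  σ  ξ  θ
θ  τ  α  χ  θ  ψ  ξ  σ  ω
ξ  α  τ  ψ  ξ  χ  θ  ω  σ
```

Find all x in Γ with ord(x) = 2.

Identity is σ. Compute the order of each non-identity element by repeated multiplication:
  χ: χ → σ  (order 2)
  ψ: ψ → σ  (order 2)
  τ: τ → σ  (order 2)
  α: α → σ  (order 2)
  ω: ω → σ  (order 2)
  θ: θ → σ  (order 2)
  ξ: ξ → σ  (order 2)
Elements of order 2: {α, θ, ξ, τ, χ, ψ, ω}.
(Structurally, Γ here is isomorphic to the elementary abelian group (Z_2)^3.)

{α, θ, ξ, τ, χ, ψ, ω}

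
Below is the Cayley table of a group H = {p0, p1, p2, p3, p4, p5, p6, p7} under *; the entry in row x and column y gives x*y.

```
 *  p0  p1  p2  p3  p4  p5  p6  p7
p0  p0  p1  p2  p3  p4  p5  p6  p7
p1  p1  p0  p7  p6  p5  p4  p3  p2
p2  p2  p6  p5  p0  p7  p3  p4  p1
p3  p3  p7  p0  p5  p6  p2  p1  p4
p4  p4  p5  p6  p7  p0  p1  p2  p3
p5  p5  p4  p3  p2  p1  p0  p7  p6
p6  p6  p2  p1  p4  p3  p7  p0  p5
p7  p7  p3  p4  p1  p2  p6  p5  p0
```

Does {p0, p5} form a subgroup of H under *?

Yes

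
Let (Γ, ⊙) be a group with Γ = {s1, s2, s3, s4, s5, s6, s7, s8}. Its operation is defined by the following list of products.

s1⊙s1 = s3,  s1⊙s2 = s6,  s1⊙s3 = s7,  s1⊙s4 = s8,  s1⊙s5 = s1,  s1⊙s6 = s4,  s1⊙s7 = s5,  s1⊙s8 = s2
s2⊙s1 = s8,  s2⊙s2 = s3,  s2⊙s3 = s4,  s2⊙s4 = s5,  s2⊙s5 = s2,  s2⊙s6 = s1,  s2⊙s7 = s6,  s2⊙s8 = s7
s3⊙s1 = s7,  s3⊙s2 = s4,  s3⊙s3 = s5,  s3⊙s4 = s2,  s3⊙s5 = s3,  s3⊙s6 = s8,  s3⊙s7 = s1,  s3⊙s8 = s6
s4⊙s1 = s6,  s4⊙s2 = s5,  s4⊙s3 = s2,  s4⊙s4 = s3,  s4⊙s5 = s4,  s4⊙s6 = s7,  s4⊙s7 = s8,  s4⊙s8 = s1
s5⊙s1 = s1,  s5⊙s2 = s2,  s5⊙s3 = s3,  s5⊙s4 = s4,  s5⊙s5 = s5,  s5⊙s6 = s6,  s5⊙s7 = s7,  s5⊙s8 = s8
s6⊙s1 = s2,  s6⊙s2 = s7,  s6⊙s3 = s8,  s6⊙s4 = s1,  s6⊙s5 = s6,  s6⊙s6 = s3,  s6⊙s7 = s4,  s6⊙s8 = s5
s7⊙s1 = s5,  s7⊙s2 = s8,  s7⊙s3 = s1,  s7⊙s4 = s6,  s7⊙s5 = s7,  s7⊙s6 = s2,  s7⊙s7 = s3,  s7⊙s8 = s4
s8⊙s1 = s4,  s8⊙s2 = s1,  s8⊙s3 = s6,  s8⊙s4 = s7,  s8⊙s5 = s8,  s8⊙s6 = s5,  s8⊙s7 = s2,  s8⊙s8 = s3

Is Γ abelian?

No

s6 ⊙ s4 = s1 but s4 ⊙ s6 = s7.
Since s6 and s4 do not commute, Γ is not abelian.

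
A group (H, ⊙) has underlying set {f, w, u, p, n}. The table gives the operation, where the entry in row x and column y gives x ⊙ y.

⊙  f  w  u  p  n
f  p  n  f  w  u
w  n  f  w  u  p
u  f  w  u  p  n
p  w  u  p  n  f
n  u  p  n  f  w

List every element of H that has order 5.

{f, n, p, w}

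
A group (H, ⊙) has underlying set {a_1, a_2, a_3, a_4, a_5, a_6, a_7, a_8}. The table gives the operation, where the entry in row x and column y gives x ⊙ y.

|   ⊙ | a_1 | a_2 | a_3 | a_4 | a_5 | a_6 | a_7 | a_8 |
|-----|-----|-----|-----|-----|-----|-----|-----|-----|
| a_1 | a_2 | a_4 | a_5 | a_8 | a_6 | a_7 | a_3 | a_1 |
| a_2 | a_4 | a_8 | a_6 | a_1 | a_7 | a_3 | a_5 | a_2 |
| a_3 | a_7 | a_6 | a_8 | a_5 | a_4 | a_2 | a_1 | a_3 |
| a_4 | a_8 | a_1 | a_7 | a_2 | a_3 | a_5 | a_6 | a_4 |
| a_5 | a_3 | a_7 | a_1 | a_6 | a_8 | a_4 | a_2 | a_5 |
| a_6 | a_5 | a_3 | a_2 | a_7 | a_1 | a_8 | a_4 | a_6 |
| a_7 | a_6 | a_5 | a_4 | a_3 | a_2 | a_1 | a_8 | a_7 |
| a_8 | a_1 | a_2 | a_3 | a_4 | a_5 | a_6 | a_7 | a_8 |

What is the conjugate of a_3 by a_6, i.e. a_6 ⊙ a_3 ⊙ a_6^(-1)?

a_3

The identity is a_8. In row a_6, the entry a_8 sits in column a_6, so a_6^(-1) = a_6.
a_6 ⊙ a_3 = a_2
a_2 ⊙ a_6 = a_3
(Structurally, H here is isomorphic to the dihedral group D_4.)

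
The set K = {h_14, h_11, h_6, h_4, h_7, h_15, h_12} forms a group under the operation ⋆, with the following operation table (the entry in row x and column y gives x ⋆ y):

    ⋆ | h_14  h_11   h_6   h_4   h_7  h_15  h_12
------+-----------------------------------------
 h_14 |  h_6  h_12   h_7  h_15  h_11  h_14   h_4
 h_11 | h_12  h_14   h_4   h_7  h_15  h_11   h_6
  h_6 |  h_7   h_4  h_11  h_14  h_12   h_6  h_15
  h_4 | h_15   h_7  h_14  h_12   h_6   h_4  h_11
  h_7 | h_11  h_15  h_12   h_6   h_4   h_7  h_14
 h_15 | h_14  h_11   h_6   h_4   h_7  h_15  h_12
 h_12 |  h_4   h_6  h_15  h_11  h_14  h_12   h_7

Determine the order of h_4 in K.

7

The identity element is h_15 (its row matches the header).
h_4^1 = h_4
h_4^2 = h_4 ⋆ h_4 = h_12
h_4^3 = h_12 ⋆ h_4 = h_11
h_4^4 = h_11 ⋆ h_4 = h_7
h_4^5 = h_7 ⋆ h_4 = h_6
h_4^6 = h_6 ⋆ h_4 = h_14
h_4^7 = h_14 ⋆ h_4 = h_15
The first power of h_4 equal to the identity is h_4^7, so ord(h_4) = 7.
(Structurally, K here is isomorphic to the cyclic group Z_7.)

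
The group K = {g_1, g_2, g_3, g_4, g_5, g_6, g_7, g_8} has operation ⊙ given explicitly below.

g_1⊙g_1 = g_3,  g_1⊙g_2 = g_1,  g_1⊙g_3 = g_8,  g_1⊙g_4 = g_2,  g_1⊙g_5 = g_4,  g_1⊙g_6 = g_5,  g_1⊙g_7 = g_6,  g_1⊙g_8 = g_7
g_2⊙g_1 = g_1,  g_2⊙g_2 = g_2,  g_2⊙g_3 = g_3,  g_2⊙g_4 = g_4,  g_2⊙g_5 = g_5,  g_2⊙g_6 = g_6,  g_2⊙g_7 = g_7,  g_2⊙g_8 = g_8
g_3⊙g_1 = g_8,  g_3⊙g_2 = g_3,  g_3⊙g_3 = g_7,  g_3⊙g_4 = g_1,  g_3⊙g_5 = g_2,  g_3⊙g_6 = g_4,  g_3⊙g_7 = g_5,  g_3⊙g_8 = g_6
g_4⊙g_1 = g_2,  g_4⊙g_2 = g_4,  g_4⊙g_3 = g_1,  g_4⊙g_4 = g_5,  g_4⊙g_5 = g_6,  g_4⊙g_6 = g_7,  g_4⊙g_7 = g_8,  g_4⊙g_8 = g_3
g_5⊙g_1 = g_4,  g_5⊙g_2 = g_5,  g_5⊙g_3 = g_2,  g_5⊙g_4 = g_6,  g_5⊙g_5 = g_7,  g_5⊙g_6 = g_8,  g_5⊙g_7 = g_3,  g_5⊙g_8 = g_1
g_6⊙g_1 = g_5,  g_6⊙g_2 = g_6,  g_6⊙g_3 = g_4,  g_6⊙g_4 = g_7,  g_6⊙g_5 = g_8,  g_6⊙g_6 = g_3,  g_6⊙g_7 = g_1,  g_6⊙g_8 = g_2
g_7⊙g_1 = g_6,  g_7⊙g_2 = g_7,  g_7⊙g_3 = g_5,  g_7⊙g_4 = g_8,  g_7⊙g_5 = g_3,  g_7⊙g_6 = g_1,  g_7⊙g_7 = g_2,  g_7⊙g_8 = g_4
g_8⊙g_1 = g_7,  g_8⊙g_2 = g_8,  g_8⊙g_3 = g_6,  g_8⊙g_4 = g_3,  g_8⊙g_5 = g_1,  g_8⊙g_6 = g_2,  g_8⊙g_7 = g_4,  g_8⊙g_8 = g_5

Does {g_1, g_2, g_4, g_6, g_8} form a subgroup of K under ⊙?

No

g_8 ⊙ g_8 = g_5, which is not in {g_1, g_2, g_4, g_6, g_8}.
The subset is not closed under ⊙, so it is not a subgroup.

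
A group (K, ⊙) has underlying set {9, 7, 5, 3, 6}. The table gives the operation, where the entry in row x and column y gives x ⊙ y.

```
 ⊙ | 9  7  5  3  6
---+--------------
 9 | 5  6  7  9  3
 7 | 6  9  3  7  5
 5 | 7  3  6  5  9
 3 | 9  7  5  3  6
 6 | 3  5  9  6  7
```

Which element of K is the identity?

The identity e satisfies e ⊙ x = x for all x, so its row in the table reproduces the column headers.
Row 3 reads: 9, 7, 5, 3, 6 — exactly the header order. So 3 is the identity.
(Structurally, K here is isomorphic to the cyclic group Z_5.)

3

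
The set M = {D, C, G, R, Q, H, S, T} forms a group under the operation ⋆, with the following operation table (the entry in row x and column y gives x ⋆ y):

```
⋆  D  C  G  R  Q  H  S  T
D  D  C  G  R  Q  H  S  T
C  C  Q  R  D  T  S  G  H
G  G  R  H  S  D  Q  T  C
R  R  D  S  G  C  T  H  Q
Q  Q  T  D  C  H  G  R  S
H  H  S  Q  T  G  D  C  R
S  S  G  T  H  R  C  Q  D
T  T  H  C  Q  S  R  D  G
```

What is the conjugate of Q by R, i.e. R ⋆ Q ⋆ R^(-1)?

Q

The identity is D. In row R, the entry D sits in column C, so R^(-1) = C.
R ⋆ Q = C
C ⋆ C = Q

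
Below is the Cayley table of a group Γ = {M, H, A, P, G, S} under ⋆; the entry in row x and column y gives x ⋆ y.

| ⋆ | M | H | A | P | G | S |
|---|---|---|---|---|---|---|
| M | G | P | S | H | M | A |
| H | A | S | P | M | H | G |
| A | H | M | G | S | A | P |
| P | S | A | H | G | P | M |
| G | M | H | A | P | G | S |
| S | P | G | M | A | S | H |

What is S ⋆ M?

P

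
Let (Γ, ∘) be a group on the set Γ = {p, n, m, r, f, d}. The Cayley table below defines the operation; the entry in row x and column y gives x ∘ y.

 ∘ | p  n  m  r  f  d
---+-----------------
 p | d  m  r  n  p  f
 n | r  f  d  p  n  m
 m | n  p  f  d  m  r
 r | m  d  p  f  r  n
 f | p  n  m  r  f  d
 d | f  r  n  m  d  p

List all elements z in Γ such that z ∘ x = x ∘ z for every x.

{f}

An element z is central iff its row equals its column in the table.
For p: p ∘ m = r ≠ n = m ∘ p, so p ∉ Z.
Checking each element this way leaves Z(Γ) = {f}.
(Structurally, Γ here is isomorphic to the symmetric group S_3.)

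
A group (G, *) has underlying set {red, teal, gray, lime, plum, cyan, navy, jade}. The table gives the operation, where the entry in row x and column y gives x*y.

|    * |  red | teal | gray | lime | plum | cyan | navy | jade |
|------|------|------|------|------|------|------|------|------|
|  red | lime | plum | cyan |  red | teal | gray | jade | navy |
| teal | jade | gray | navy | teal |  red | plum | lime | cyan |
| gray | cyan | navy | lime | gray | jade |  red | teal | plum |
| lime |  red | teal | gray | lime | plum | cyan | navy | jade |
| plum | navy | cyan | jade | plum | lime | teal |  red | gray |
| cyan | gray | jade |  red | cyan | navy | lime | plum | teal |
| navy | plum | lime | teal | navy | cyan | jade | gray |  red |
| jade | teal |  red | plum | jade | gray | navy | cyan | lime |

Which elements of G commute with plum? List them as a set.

Compare row plum with column plum entry by entry.
gray*plum = jade = plum*gray, so gray commutes with plum.
teal*plum = red but plum*teal = cyan, so teal does not.
Collecting the elements that commute with plum: C(plum) = {gray, jade, lime, plum}.
(Structurally, G here is isomorphic to the dihedral group D_4.)

{gray, jade, lime, plum}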